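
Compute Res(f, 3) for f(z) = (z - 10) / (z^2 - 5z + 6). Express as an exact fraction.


Step 1: Q(z) = z^2 - 5z + 6 = (z - 3)(z - 2)
Step 2: Q'(z) = 2z - 5
Step 3: Q'(3) = 1, P(3) = -7
Step 4: Res = P(3)/Q'(3) = -7/1 = -7

-7


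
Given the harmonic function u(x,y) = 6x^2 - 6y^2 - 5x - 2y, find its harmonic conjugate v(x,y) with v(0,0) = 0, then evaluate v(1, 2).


Step 1: v_x = -u_y = 12y + 2
Step 2: v_y = u_x = 12x - 5
Step 3: v = 12xy + 2x - 5y + C
Step 4: v(0,0) = 0 => C = 0
Step 5: v(1, 2) = 16

16


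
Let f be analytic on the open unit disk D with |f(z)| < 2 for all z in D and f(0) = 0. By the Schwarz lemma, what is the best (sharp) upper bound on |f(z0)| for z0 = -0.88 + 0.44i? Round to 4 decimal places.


Step 1: g = f/2 maps D -> D with g(0) = 0, so by the Schwarz lemma |g(z)| <= |z|, i.e. |f(z)| <= 2|z|; this is sharp (f(z) = 2z).
Step 2: |z0|^2 = (-0.88)^2 + 0.44^2 = 0.968
Step 3: |z0| = sqrt(0.968) = 0.98387
Step 4: Best bound = 2 * |z0| = 2 * 0.98387 = 1.9677

1.9677


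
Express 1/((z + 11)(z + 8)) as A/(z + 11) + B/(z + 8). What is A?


Step 1: Multiply both sides by (z + 11) and set z = -11
Step 2: A = 1 / (-11 + 8)
Step 3: A = 1 / (-3)
Step 4: A = -1/3

-1/3


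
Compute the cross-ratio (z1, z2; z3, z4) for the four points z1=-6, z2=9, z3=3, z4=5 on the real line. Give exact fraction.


Step 1: (z1-z3)(z2-z4) = (-9) * 4 = -36
Step 2: (z1-z4)(z2-z3) = (-11) * 6 = -66
Step 3: Cross-ratio = 36/66 = 6/11

6/11


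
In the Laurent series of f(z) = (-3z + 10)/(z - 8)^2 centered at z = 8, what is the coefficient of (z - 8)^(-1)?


Step 1: Write the numerator in powers of (z - 8): -3z + 10 = -3(z - 8) + (-3*8 + 10) = -3(z - 8) - 14
Step 2: Divide by (z - 8)^2: f(z) = -14(z - 8)^(-2) - 3(z - 8)^(-1)
Step 3: This finite sum is the Laurent series of f about z = 8.
Step 4: Coefficient of (z - 8)^(-1) = coefficient of (z - 8) in the re-centred numerator = -3

-3


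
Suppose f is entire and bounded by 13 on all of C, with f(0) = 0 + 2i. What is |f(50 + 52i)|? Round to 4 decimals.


Step 1: By Liouville's theorem, a bounded entire function is constant.
Step 2: f(z) = f(0) = 0 + 2i for all z.
Step 3: |f(w)| = |0 + 2i| = sqrt(0 + 4)
Step 4: = 2.0

2.0


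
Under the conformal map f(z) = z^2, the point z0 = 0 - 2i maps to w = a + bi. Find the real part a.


Step 1: z0 = 0 - 2i
Step 2: z0^2 = 0^2 - (-2)^2 + 0i
Step 3: real part = 0 - 4 = -4

-4


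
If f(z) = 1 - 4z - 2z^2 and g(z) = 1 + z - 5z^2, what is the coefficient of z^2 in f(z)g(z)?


Step 1: z^2 term in f*g comes from: (1)*(-5z^2) + (-4z)*(z) + (-2z^2)*(1)
Step 2: = -5 - 4 - 2
Step 3: = -11

-11


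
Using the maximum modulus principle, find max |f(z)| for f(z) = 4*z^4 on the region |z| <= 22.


Step 1: On |z| = 22, |f(z)| = 4 * |z|^4 = 4 * 22^4
Step 2: By maximum modulus principle, maximum is on boundary.
Step 3: Maximum = 4 * 234256 = 937024

937024


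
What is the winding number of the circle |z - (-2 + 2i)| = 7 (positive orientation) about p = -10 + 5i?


Step 1: Center c = (-2, 2), radius = 7
Step 2: |p - c|^2 = (-8)^2 + 3^2 = 73
Step 3: r^2 = 49
Step 4: |p-c| > r so winding number = 0

0


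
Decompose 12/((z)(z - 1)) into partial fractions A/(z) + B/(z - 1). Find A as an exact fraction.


Step 1: Multiply both sides by (z) and set z = 0
Step 2: A = 12 / (0 - 1)
Step 3: A = 12 / (-1)
Step 4: A = -12

-12


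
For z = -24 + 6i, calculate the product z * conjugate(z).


Step 1: conj(z) = -24 - 6i
Step 2: z * conj(z) = (-24)^2 + 6^2
Step 3: = 576 + 36 = 612

612


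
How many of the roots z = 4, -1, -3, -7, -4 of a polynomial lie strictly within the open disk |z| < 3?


Step 1: Check each root:
  z = 4: |4| = 4 >= 3
  z = -1: |-1| = 1 < 3
  z = -3: |-3| = 3 >= 3
  z = -7: |-7| = 7 >= 3
  z = -4: |-4| = 4 >= 3
Step 2: Count = 1

1


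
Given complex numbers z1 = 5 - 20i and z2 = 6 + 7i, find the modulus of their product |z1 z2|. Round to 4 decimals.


Step 1: |z1| = sqrt(5^2 + (-20)^2) = sqrt(425)
Step 2: |z2| = sqrt(6^2 + 7^2) = sqrt(85)
Step 3: |z1*z2| = |z1|*|z2| = sqrt(425) * sqrt(85) = sqrt(425 * 85) = sqrt(36125)
Step 4: = 190.0658

190.0658


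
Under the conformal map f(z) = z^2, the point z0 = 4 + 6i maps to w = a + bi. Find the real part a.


Step 1: z0 = 4 + 6i
Step 2: z0^2 = 4^2 - 6^2 + 48i
Step 3: real part = 16 - 36 = -20

-20


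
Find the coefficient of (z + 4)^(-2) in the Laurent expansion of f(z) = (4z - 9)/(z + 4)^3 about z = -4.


Step 1: Write the numerator in powers of (z + 4): 4z - 9 = 4(z + 4) + (4*(-4) - 9) = 4(z + 4) - 25
Step 2: Divide by (z + 4)^3: f(z) = -25(z + 4)^(-3) + 4(z + 4)^(-2)
Step 3: This finite sum is the Laurent series of f about z = -4.
Step 4: Coefficient of (z + 4)^(-2) = coefficient of (z + 4) in the re-centred numerator = 4

4


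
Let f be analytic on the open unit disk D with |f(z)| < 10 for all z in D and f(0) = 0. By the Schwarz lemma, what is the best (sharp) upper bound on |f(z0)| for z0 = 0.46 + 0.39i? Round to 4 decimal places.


Step 1: g = f/10 maps D -> D with g(0) = 0, so by the Schwarz lemma |g(z)| <= |z|, i.e. |f(z)| <= 10|z|; this is sharp (f(z) = 10z).
Step 2: |z0|^2 = 0.46^2 + 0.39^2 = 0.3637
Step 3: |z0| = sqrt(0.3637) = 0.603075
Step 4: Best bound = 10 * |z0| = 10 * 0.603075 = 6.0308

6.0308


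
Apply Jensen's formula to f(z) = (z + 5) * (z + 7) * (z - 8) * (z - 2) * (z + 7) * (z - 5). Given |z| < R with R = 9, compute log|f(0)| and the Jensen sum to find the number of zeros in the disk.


Jensen's formula: (1/2pi)*integral log|f(Re^it)|dt = log|f(0)| + sum_{|a_k|<R} log(R/|a_k|)
Step 1: f(0) = 5 * 7 * (-8) * (-2) * 7 * (-5) = -19600
Step 2: log|f(0)| = log|-5| + log|-7| + log|8| + log|2| + log|-7| + log|5| = 9.8833
Step 3: Zeros inside |z| < 9: -5, -7, 8, 2, -7, 5
Step 4: Jensen sum = log(9/5) + log(9/7) + log(9/8) + log(9/2) + log(9/7) + log(9/5) = 3.3001
Step 5: n(R) = number of terms in the Jensen sum = count of zeros inside |z| < 9 = 6

6


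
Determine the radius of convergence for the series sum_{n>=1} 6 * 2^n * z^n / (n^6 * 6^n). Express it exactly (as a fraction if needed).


Step 1: General term a_n = 6 * 2^n / (n^6 * 6^n)
Step 2: By the root test, |a_n|^(1/n) = 6^(1/n) * 2 / (n^(6/n) * 6) -> 2/6 as n -> infinity (since 6^(1/n) -> 1 and n^(6/n) -> 1)
Step 3: R = 1/lim|a_n|^(1/n) = 6/2 = 3

3


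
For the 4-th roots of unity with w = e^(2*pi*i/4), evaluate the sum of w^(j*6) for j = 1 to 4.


Step 1: The sum sum_{j=1}^{n} w^(k*j) equals n if n | k, else 0.
Step 2: Here n = 4, k = 6
Step 3: Does n divide k? 4 | 6 -> False
Step 4: Sum = 0

0


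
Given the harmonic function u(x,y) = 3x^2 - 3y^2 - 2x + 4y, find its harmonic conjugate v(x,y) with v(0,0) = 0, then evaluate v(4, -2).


Step 1: v_x = -u_y = 6y - 4
Step 2: v_y = u_x = 6x - 2
Step 3: v = 6xy - 4x - 2y + C
Step 4: v(0,0) = 0 => C = 0
Step 5: v(4, -2) = -60

-60


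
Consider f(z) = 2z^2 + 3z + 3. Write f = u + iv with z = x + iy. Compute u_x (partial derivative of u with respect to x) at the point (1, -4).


Step 1: f(z) = 2(x+iy)^2 + 3(x+iy) + 3
Step 2: u = 2(x^2 - y^2) + 3x + 3
Step 3: u_x = 4x + 3
Step 4: At (1, -4): u_x = 4 + 3 = 7

7


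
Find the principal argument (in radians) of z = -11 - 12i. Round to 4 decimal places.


Step 1: z = -11 - 12i
Step 2: arg(z) = atan2(-12, -11)
Step 3: arg(z) = -2.3127

-2.3127


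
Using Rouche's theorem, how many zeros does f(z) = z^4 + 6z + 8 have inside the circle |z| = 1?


Step 1: On |z| = 1 the three terms have sizes |z^4| = 1^4 = 1, |6z| = 6*1 = 6, |8| = 8
Step 2: The dominant term is g(z) = 8; let h(z) = z^4 + 6z so f = g + h
Step 3: On |z| = 1: |g| = 8 and |h| <= 1 + 6 = 7
Step 4: Since 8 > 7, |h| < |g| on |z| = 1, so by Rouche f has the same number of zeros as g inside |z| < 1
Step 5: g(z) = 8 is a nonzero constant with no zeros inside |z| < 1. Answer = 0

0


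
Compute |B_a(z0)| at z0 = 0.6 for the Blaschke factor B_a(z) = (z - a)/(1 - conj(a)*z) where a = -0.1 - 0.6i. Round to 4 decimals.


Step 1: Numerator z0 - a = 0.6 - (-0.1 - 0.6i) = 0.7 + 0.6i
Step 2: Denominator 1 - conj(a)*z0 = 1 - (-0.1 + 0.6i)*0.6 = 1.06 - 0.36i
Step 3: |z0 - a|^2 = 0.7^2 + 0.6^2 = 0.85; |1 - conj(a)*z0|^2 = 1.06^2 + (-0.36)^2 = 1.2532
Step 4: |B_a(0.6)| = sqrt(0.85 / 1.2532) = sqrt(0.678264)
Step 5: = 0.8236

0.8236


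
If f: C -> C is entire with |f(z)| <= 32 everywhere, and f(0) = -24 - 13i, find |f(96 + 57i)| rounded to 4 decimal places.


Step 1: By Liouville's theorem, a bounded entire function is constant.
Step 2: f(z) = f(0) = -24 - 13i for all z.
Step 3: |f(w)| = |-24 - 13i| = sqrt(576 + 169)
Step 4: = 27.2947

27.2947


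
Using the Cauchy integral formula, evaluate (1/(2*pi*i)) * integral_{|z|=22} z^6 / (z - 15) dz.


Step 1: f(z) = z^6, a = 15 is inside |z| = 22
Step 2: By Cauchy integral formula: (1/(2pi*i)) * integral = f(a)
Step 3: f(15) = 15^6 = 11390625

11390625


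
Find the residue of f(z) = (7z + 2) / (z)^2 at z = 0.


Step 1: Pole of order 2 at z = 0
Step 2: Res = lim d/dz [(z)^2 * f(z)] as z -> 0
Step 3: (z)^2 * f(z) = 7z + 2
Step 4: d/dz[7z + 2] = 7

7


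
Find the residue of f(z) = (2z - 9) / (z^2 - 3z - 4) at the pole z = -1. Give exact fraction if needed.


Step 1: Q(z) = z^2 - 3z - 4 = (z + 1)(z - 4)
Step 2: Q'(z) = 2z - 3
Step 3: Q'(-1) = -5, P(-1) = -11
Step 4: Res = P(-1)/Q'(-1) = -11/(-5) = 11/5

11/5


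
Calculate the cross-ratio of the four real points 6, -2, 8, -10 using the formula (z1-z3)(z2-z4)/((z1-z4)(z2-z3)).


Step 1: (z1-z3)(z2-z4) = (-2) * 8 = -16
Step 2: (z1-z4)(z2-z3) = 16 * (-10) = -160
Step 3: Cross-ratio = 16/160 = 1/10

1/10


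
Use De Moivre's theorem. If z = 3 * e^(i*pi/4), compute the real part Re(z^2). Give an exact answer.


Step 1: By De Moivre's theorem, z^2 = 3^2 * e^(i*2*pi/4) = 9 * (cos(pi/2) + i*sin(pi/2))
Step 2: |z|^2 = 3^2 = 9
Step 3: The angle pi/2 already lies in [0, 2*pi)
Step 4: cos(pi/2) = 0
Step 5: Re(z^2) = 9 * 0 = 0

0


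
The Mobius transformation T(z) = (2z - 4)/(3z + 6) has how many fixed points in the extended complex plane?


Step 1: Fixed points satisfy T(z) = z
Step 2: 3z^2 + 4z + 4 = 0
Step 3: Discriminant = 4^2 - 4*3*4 = -32
Step 4: Number of fixed points = 2

2


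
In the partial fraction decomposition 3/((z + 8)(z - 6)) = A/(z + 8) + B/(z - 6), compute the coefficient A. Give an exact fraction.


Step 1: Multiply both sides by (z + 8) and set z = -8
Step 2: A = 3 / (-8 - 6)
Step 3: A = 3 / (-14)
Step 4: A = -3/14

-3/14


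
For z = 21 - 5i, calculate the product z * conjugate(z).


Step 1: conj(z) = 21 + 5i
Step 2: z * conj(z) = 21^2 + (-5)^2
Step 3: = 441 + 25 = 466

466


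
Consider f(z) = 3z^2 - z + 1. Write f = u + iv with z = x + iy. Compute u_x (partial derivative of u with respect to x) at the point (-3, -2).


Step 1: f(z) = 3(x+iy)^2 - (x+iy) + 1
Step 2: u = 3(x^2 - y^2) - x + 1
Step 3: u_x = 6x - 1
Step 4: At (-3, -2): u_x = -18 - 1 = -19

-19


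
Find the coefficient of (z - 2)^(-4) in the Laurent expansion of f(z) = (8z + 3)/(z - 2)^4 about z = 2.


Step 1: Write the numerator in powers of (z - 2): 8z + 3 = 8(z - 2) + (8*2 + 3) = 8(z - 2) + 19
Step 2: Divide by (z - 2)^4: f(z) = 19(z - 2)^(-4) + 8(z - 2)^(-3)
Step 3: This finite sum is the Laurent series of f about z = 2.
Step 4: Coefficient of (z - 2)^(-4) = 8*2 + 3 = 19

19


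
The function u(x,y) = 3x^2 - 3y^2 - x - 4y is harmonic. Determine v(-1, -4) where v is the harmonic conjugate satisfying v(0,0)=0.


Step 1: v_x = -u_y = 6y + 4
Step 2: v_y = u_x = 6x - 1
Step 3: v = 6xy + 4x - y + C
Step 4: v(0,0) = 0 => C = 0
Step 5: v(-1, -4) = 24

24


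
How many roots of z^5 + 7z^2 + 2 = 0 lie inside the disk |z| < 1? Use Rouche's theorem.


Step 1: On |z| = 1 the three terms have sizes |z^5| = 1^5 = 1, |7z^2| = 7*1^2 = 7, |2| = 2
Step 2: The dominant term is g(z) = 7z^2; let h(z) = z^5 + 2 so f = g + h
Step 3: On |z| = 1: |g| = 7 and |h| <= 1 + 2 = 3
Step 4: Since 7 > 3, |h| < |g| on |z| = 1, so by Rouche f has the same number of zeros as g inside |z| < 1
Step 5: g(z) = 7z^2 has 2 zeros (at the origin, multiplicity 2) inside |z| < 1. Answer = 2

2


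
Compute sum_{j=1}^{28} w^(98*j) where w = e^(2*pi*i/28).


Step 1: The sum sum_{j=1}^{n} w^(k*j) equals n if n | k, else 0.
Step 2: Here n = 28, k = 98
Step 3: Does n divide k? 28 | 98 -> False
Step 4: Sum = 0

0


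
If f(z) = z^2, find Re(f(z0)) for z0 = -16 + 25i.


Step 1: z0 = -16 + 25i
Step 2: z0^2 = (-16)^2 - 25^2 - 800i
Step 3: real part = 256 - 625 = -369

-369


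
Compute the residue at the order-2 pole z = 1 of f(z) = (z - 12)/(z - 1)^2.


Step 1: Pole of order 2 at z = 1
Step 2: Res = lim d/dz [(z - 1)^2 * f(z)] as z -> 1
Step 3: (z - 1)^2 * f(z) = z - 12
Step 4: d/dz[z - 12] = 1

1


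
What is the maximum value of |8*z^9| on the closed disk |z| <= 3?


Step 1: On |z| = 3, |f(z)| = 8 * |z|^9 = 8 * 3^9
Step 2: By maximum modulus principle, maximum is on boundary.
Step 3: Maximum = 8 * 19683 = 157464

157464


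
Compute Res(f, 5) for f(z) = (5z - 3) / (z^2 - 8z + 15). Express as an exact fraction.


Step 1: Q(z) = z^2 - 8z + 15 = (z - 5)(z - 3)
Step 2: Q'(z) = 2z - 8
Step 3: Q'(5) = 2, P(5) = 22
Step 4: Res = P(5)/Q'(5) = 22/2 = 11

11


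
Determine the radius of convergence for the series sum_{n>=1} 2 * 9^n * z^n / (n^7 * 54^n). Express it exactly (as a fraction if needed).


Step 1: General term a_n = 2 * 9^n / (n^7 * 54^n)
Step 2: By the root test, |a_n|^(1/n) = 2^(1/n) * 9 / (n^(7/n) * 54) -> 9/54 as n -> infinity (since 2^(1/n) -> 1 and n^(7/n) -> 1)
Step 3: R = 1/lim|a_n|^(1/n) = 54/9 = 6

6


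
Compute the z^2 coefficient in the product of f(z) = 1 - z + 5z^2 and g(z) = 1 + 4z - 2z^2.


Step 1: z^2 term in f*g comes from: (1)*(-2z^2) + (-z)*(4z) + (5z^2)*(1)
Step 2: = -2 - 4 + 5
Step 3: = -1

-1


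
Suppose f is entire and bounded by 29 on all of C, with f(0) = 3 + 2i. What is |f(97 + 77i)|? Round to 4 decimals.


Step 1: By Liouville's theorem, a bounded entire function is constant.
Step 2: f(z) = f(0) = 3 + 2i for all z.
Step 3: |f(w)| = |3 + 2i| = sqrt(9 + 4)
Step 4: = 3.6056

3.6056


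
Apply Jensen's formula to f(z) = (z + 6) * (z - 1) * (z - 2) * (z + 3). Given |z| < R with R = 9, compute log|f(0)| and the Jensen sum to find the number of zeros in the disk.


Jensen's formula: (1/2pi)*integral log|f(Re^it)|dt = log|f(0)| + sum_{|a_k|<R} log(R/|a_k|)
Step 1: f(0) = 6 * (-1) * (-2) * 3 = 36
Step 2: log|f(0)| = log|-6| + log|1| + log|2| + log|-3| = 3.5835
Step 3: Zeros inside |z| < 9: -6, 1, 2, -3
Step 4: Jensen sum = log(9/6) + log(9/1) + log(9/2) + log(9/3) = 5.2054
Step 5: n(R) = number of terms in the Jensen sum = count of zeros inside |z| < 9 = 4

4


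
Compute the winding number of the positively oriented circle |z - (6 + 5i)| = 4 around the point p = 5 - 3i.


Step 1: Center c = (6, 5), radius = 4
Step 2: |p - c|^2 = (-1)^2 + (-8)^2 = 65
Step 3: r^2 = 16
Step 4: |p-c| > r so winding number = 0

0


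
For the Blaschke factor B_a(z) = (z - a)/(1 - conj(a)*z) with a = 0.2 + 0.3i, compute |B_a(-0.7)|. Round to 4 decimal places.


Step 1: Numerator z0 - a = -0.7 - (0.2 + 0.3i) = -0.9 - 0.3i
Step 2: Denominator 1 - conj(a)*z0 = 1 - (0.2 - 0.3i)*(-0.7) = 1.14 - 0.21i
Step 3: |z0 - a|^2 = (-0.9)^2 + (-0.3)^2 = 0.9; |1 - conj(a)*z0|^2 = 1.14^2 + (-0.21)^2 = 1.3437
Step 4: |B_a(-0.7)| = sqrt(0.9 / 1.3437) = sqrt(0.669792)
Step 5: = 0.8184

0.8184


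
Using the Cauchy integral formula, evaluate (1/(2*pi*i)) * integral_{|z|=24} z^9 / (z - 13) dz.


Step 1: f(z) = z^9, a = 13 is inside |z| = 24
Step 2: By Cauchy integral formula: (1/(2pi*i)) * integral = f(a)
Step 3: f(13) = 13^9 = 10604499373

10604499373


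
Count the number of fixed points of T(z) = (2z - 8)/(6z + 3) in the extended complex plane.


Step 1: Fixed points satisfy T(z) = z
Step 2: 6z^2 + z + 8 = 0
Step 3: Discriminant = 1^2 - 4*6*8 = -191
Step 4: Number of fixed points = 2

2


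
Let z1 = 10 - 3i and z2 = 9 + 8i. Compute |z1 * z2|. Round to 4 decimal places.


Step 1: |z1| = sqrt(10^2 + (-3)^2) = sqrt(109)
Step 2: |z2| = sqrt(9^2 + 8^2) = sqrt(145)
Step 3: |z1*z2| = |z1|*|z2| = sqrt(109) * sqrt(145) = sqrt(109 * 145) = sqrt(15805)
Step 4: = 125.7179

125.7179


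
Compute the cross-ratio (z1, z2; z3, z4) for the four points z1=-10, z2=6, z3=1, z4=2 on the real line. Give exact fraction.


Step 1: (z1-z3)(z2-z4) = (-11) * 4 = -44
Step 2: (z1-z4)(z2-z3) = (-12) * 5 = -60
Step 3: Cross-ratio = 44/60 = 11/15

11/15


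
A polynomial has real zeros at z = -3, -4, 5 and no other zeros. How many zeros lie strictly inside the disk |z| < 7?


Step 1: Check each root:
  z = -3: |-3| = 3 < 7
  z = -4: |-4| = 4 < 7
  z = 5: |5| = 5 < 7
Step 2: Count = 3

3


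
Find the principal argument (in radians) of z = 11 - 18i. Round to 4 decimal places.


Step 1: z = 11 - 18i
Step 2: arg(z) = atan2(-18, 11)
Step 3: arg(z) = -1.0222

-1.0222


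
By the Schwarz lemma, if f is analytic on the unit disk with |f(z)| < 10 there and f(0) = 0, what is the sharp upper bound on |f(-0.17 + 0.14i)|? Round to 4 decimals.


Step 1: g = f/10 maps D -> D with g(0) = 0, so by the Schwarz lemma |g(z)| <= |z|, i.e. |f(z)| <= 10|z|; this is sharp (f(z) = 10z).
Step 2: |z0|^2 = (-0.17)^2 + 0.14^2 = 0.0485
Step 3: |z0| = sqrt(0.0485) = 0.220227
Step 4: Best bound = 10 * |z0| = 10 * 0.220227 = 2.2023

2.2023


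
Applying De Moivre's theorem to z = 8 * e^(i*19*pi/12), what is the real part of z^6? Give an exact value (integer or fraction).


Step 1: By De Moivre's theorem, z^6 = 8^6 * e^(i*6*19*pi/12) = 262144 * (cos(19*pi/2) + i*sin(19*pi/2))
Step 2: |z|^6 = 8^6 = 262144
Step 3: Reduce the angle mod 2*pi: 19*pi/2 - 8*pi = 3*pi/2
Step 4: cos(3*pi/2) = 0
Step 5: Re(z^6) = 262144 * 0 = 0

0


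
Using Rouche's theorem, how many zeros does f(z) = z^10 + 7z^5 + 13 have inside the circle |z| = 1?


Step 1: On |z| = 1 the three terms have sizes |z^10| = 1^10 = 1, |7z^5| = 7*1^5 = 7, |13| = 13
Step 2: The dominant term is g(z) = 13; let h(z) = z^10 + 7z^5 so f = g + h
Step 3: On |z| = 1: |g| = 13 and |h| <= 1 + 7 = 8
Step 4: Since 13 > 8, |h| < |g| on |z| = 1, so by Rouche f has the same number of zeros as g inside |z| < 1
Step 5: g(z) = 13 is a nonzero constant with no zeros inside |z| < 1. Answer = 0

0


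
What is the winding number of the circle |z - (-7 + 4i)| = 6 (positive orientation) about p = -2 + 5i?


Step 1: Center c = (-7, 4), radius = 6
Step 2: |p - c|^2 = 5^2 + 1^2 = 26
Step 3: r^2 = 36
Step 4: |p-c| < r so winding number = 1

1


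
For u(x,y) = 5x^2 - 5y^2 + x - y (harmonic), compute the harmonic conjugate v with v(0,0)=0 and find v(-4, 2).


Step 1: v_x = -u_y = 10y + 1
Step 2: v_y = u_x = 10x + 1
Step 3: v = 10xy + x + y + C
Step 4: v(0,0) = 0 => C = 0
Step 5: v(-4, 2) = -82

-82


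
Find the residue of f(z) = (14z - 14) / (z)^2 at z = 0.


Step 1: Pole of order 2 at z = 0
Step 2: Res = lim d/dz [(z)^2 * f(z)] as z -> 0
Step 3: (z)^2 * f(z) = 14z - 14
Step 4: d/dz[14z - 14] = 14

14


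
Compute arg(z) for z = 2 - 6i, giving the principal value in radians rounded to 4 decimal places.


Step 1: z = 2 - 6i
Step 2: arg(z) = atan2(-6, 2)
Step 3: arg(z) = -1.249

-1.249


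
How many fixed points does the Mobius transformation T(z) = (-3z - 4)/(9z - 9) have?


Step 1: Fixed points satisfy T(z) = z
Step 2: 9z^2 - 6z + 4 = 0
Step 3: Discriminant = (-6)^2 - 4*9*4 = -108
Step 4: Number of fixed points = 2

2


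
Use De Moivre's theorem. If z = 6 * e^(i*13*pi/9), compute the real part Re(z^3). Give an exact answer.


Step 1: By De Moivre's theorem, z^3 = 6^3 * e^(i*3*13*pi/9) = 216 * (cos(13*pi/3) + i*sin(13*pi/3))
Step 2: |z|^3 = 6^3 = 216
Step 3: Reduce the angle mod 2*pi: 13*pi/3 - 4*pi = pi/3
Step 4: cos(pi/3) = 1/2
Step 5: Re(z^3) = 216 * 1/2 = 108

108


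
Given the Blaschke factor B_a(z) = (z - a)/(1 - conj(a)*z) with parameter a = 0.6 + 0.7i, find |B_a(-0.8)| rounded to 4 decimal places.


Step 1: Numerator z0 - a = -0.8 - (0.6 + 0.7i) = -1.4 - 0.7i
Step 2: Denominator 1 - conj(a)*z0 = 1 - (0.6 - 0.7i)*(-0.8) = 1.48 - 0.56i
Step 3: |z0 - a|^2 = (-1.4)^2 + (-0.7)^2 = 2.45; |1 - conj(a)*z0|^2 = 1.48^2 + (-0.56)^2 = 2.504
Step 4: |B_a(-0.8)| = sqrt(2.45 / 2.504) = sqrt(0.978435)
Step 5: = 0.9892

0.9892


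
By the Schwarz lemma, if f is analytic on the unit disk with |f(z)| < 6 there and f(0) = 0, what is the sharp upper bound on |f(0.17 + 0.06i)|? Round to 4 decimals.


Step 1: g = f/6 maps D -> D with g(0) = 0, so by the Schwarz lemma |g(z)| <= |z|, i.e. |f(z)| <= 6|z|; this is sharp (f(z) = 6z).
Step 2: |z0|^2 = 0.17^2 + 0.06^2 = 0.0325
Step 3: |z0| = sqrt(0.0325) = 0.180278
Step 4: Best bound = 6 * |z0| = 6 * 0.180278 = 1.0817

1.0817


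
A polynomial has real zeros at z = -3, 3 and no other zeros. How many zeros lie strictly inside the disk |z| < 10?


Step 1: Check each root:
  z = -3: |-3| = 3 < 10
  z = 3: |3| = 3 < 10
Step 2: Count = 2

2


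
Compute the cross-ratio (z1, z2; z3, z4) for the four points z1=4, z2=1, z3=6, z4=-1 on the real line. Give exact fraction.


Step 1: (z1-z3)(z2-z4) = (-2) * 2 = -4
Step 2: (z1-z4)(z2-z3) = 5 * (-5) = -25
Step 3: Cross-ratio = 4/25 = 4/25

4/25


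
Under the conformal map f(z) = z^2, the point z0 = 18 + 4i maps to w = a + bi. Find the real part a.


Step 1: z0 = 18 + 4i
Step 2: z0^2 = 18^2 - 4^2 + 144i
Step 3: real part = 324 - 16 = 308

308


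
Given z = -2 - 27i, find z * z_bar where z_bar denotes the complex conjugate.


Step 1: conj(z) = -2 + 27i
Step 2: z * conj(z) = (-2)^2 + (-27)^2
Step 3: = 4 + 729 = 733

733


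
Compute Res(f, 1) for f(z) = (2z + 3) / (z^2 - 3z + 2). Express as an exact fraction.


Step 1: Q(z) = z^2 - 3z + 2 = (z - 1)(z - 2)
Step 2: Q'(z) = 2z - 3
Step 3: Q'(1) = -1, P(1) = 5
Step 4: Res = P(1)/Q'(1) = 5/(-1) = -5

-5


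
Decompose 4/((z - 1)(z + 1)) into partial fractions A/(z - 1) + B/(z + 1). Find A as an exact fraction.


Step 1: Multiply both sides by (z - 1) and set z = 1
Step 2: A = 4 / (1 + 1)
Step 3: A = 4 / 2
Step 4: A = 2

2


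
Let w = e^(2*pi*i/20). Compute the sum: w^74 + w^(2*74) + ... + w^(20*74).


Step 1: The sum sum_{j=1}^{n} w^(k*j) equals n if n | k, else 0.
Step 2: Here n = 20, k = 74
Step 3: Does n divide k? 20 | 74 -> False
Step 4: Sum = 0

0


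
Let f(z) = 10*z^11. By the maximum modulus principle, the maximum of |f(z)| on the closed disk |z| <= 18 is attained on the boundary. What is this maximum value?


Step 1: On |z| = 18, |f(z)| = 10 * |z|^11 = 10 * 18^11
Step 2: By maximum modulus principle, maximum is on boundary.
Step 3: Maximum = 10 * 64268410079232 = 642684100792320

642684100792320


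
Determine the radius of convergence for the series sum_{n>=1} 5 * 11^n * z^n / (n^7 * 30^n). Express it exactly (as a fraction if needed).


Step 1: General term a_n = 5 * 11^n / (n^7 * 30^n)
Step 2: By the root test, |a_n|^(1/n) = 5^(1/n) * 11 / (n^(7/n) * 30) -> 11/30 as n -> infinity (since 5^(1/n) -> 1 and n^(7/n) -> 1)
Step 3: R = 1/lim|a_n|^(1/n) = 30/11

30/11


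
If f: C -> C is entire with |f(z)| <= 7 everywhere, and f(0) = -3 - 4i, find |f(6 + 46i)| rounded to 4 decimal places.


Step 1: By Liouville's theorem, a bounded entire function is constant.
Step 2: f(z) = f(0) = -3 - 4i for all z.
Step 3: |f(w)| = |-3 - 4i| = sqrt(9 + 16)
Step 4: = 5.0

5.0


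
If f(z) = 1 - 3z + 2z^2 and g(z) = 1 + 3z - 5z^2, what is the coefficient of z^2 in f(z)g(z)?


Step 1: z^2 term in f*g comes from: (1)*(-5z^2) + (-3z)*(3z) + (2z^2)*(1)
Step 2: = -5 - 9 + 2
Step 3: = -12

-12


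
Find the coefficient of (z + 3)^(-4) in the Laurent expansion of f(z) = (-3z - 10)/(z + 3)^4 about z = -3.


Step 1: Write the numerator in powers of (z + 3): -3z - 10 = -3(z + 3) + (-3*(-3) - 10) = -3(z + 3) - 1
Step 2: Divide by (z + 3)^4: f(z) = -(z + 3)^(-4) - 3(z + 3)^(-3)
Step 3: This finite sum is the Laurent series of f about z = -3.
Step 4: Coefficient of (z + 3)^(-4) = -3*(-3) - 10 = -1

-1


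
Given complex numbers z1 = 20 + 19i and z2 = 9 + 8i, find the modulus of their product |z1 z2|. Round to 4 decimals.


Step 1: |z1| = sqrt(20^2 + 19^2) = sqrt(761)
Step 2: |z2| = sqrt(9^2 + 8^2) = sqrt(145)
Step 3: |z1*z2| = |z1|*|z2| = sqrt(761) * sqrt(145) = sqrt(761 * 145) = sqrt(110345)
Step 4: = 332.1822

332.1822


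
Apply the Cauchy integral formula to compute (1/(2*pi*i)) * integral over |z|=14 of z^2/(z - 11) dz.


Step 1: f(z) = z^2, a = 11 is inside |z| = 14
Step 2: By Cauchy integral formula: (1/(2pi*i)) * integral = f(a)
Step 3: f(11) = 11^2 = 121

121


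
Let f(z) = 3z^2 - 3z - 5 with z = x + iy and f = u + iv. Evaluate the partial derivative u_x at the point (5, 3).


Step 1: f(z) = 3(x+iy)^2 - 3(x+iy) - 5
Step 2: u = 3(x^2 - y^2) - 3x - 5
Step 3: u_x = 6x - 3
Step 4: At (5, 3): u_x = 30 - 3 = 27

27


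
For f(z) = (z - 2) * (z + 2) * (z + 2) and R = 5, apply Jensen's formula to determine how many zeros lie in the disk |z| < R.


Jensen's formula: (1/2pi)*integral log|f(Re^it)|dt = log|f(0)| + sum_{|a_k|<R} log(R/|a_k|)
Step 1: f(0) = (-2) * 2 * 2 = -8
Step 2: log|f(0)| = log|2| + log|-2| + log|-2| = 2.0794
Step 3: Zeros inside |z| < 5: 2, -2, -2
Step 4: Jensen sum = log(5/2) + log(5/2) + log(5/2) = 2.7489
Step 5: n(R) = number of terms in the Jensen sum = count of zeros inside |z| < 5 = 3

3


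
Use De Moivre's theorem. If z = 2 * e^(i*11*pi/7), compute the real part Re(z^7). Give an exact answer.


Step 1: By De Moivre's theorem, z^7 = 2^7 * e^(i*7*11*pi/7) = 128 * (cos(11*pi) + i*sin(11*pi))
Step 2: |z|^7 = 2^7 = 128
Step 3: Reduce the angle mod 2*pi: 11*pi - 10*pi = pi
Step 4: cos(pi) = -1
Step 5: Re(z^7) = 128 * (-1) = -128

-128


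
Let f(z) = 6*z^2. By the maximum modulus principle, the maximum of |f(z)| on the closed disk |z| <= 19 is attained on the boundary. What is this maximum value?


Step 1: On |z| = 19, |f(z)| = 6 * |z|^2 = 6 * 19^2
Step 2: By maximum modulus principle, maximum is on boundary.
Step 3: Maximum = 6 * 361 = 2166

2166


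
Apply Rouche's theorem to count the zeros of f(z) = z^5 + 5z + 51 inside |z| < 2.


Step 1: On |z| = 2 the three terms have sizes |z^5| = 2^5 = 32, |5z| = 5*2 = 10, |51| = 51
Step 2: The dominant term is g(z) = 51; let h(z) = z^5 + 5z so f = g + h
Step 3: On |z| = 2: |g| = 51 and |h| <= 32 + 10 = 42
Step 4: Since 51 > 42, |h| < |g| on |z| = 2, so by Rouche f has the same number of zeros as g inside |z| < 2
Step 5: g(z) = 51 is a nonzero constant with no zeros inside |z| < 2. Answer = 0

0


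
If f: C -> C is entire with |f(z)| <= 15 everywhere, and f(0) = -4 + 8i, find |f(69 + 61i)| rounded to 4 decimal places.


Step 1: By Liouville's theorem, a bounded entire function is constant.
Step 2: f(z) = f(0) = -4 + 8i for all z.
Step 3: |f(w)| = |-4 + 8i| = sqrt(16 + 64)
Step 4: = 8.9443

8.9443


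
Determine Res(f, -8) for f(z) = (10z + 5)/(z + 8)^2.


Step 1: Pole of order 2 at z = -8
Step 2: Res = lim d/dz [(z + 8)^2 * f(z)] as z -> -8
Step 3: (z + 8)^2 * f(z) = 10z + 5
Step 4: d/dz[10z + 5] = 10

10


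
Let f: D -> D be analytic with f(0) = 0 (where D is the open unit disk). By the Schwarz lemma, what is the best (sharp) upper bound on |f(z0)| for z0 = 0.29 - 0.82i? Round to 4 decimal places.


Step 1: Schwarz lemma: if f: D -> D is analytic with f(0) = 0, then |f(z)| <= |z| for all z in D, and this is sharp (f(z) = z).
Step 2: |z0|^2 = 0.29^2 + (-0.82)^2 = 0.7565
Step 3: |z0| = sqrt(0.7565) = 0.86977
Step 4: Best bound = |z0| = 0.8698

0.8698


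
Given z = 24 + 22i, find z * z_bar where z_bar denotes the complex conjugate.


Step 1: conj(z) = 24 - 22i
Step 2: z * conj(z) = 24^2 + 22^2
Step 3: = 576 + 484 = 1060

1060


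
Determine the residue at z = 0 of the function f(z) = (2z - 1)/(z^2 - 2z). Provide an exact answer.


Step 1: Q(z) = z^2 - 2z = (z)(z - 2)
Step 2: Q'(z) = 2z - 2
Step 3: Q'(0) = -2, P(0) = -1
Step 4: Res = P(0)/Q'(0) = -1/(-2) = 1/2

1/2


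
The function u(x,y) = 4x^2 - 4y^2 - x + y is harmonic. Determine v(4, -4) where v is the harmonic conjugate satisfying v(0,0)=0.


Step 1: v_x = -u_y = 8y - 1
Step 2: v_y = u_x = 8x - 1
Step 3: v = 8xy - x - y + C
Step 4: v(0,0) = 0 => C = 0
Step 5: v(4, -4) = -128

-128


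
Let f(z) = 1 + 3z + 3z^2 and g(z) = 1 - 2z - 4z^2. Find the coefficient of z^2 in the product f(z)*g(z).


Step 1: z^2 term in f*g comes from: (1)*(-4z^2) + (3z)*(-2z) + (3z^2)*(1)
Step 2: = -4 - 6 + 3
Step 3: = -7

-7


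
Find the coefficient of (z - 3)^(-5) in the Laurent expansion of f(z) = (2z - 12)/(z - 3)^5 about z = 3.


Step 1: Write the numerator in powers of (z - 3): 2z - 12 = 2(z - 3) + (2*3 - 12) = 2(z - 3) - 6
Step 2: Divide by (z - 3)^5: f(z) = -6(z - 3)^(-5) + 2(z - 3)^(-4)
Step 3: This finite sum is the Laurent series of f about z = 3.
Step 4: Coefficient of (z - 3)^(-5) = 2*3 - 12 = -6

-6


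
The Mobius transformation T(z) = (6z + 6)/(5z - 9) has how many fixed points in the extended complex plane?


Step 1: Fixed points satisfy T(z) = z
Step 2: 5z^2 - 15z - 6 = 0
Step 3: Discriminant = (-15)^2 - 4*5*(-6) = 345
Step 4: Number of fixed points = 2

2


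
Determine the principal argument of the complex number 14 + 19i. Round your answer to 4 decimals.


Step 1: z = 14 + 19i
Step 2: arg(z) = atan2(19, 14)
Step 3: arg(z) = 0.9358

0.9358


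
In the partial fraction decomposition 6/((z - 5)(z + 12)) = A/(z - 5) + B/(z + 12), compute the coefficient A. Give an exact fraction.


Step 1: Multiply both sides by (z - 5) and set z = 5
Step 2: A = 6 / (5 + 12)
Step 3: A = 6 / 17
Step 4: A = 6/17

6/17


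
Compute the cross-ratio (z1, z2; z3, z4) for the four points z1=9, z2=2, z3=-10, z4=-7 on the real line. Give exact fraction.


Step 1: (z1-z3)(z2-z4) = 19 * 9 = 171
Step 2: (z1-z4)(z2-z3) = 16 * 12 = 192
Step 3: Cross-ratio = 171/192 = 57/64

57/64


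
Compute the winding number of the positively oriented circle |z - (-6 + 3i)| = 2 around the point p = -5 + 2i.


Step 1: Center c = (-6, 3), radius = 2
Step 2: |p - c|^2 = 1^2 + (-1)^2 = 2
Step 3: r^2 = 4
Step 4: |p-c| < r so winding number = 1

1


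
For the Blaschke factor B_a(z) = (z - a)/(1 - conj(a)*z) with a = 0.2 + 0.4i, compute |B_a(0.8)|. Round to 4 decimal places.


Step 1: Numerator z0 - a = 0.8 - (0.2 + 0.4i) = 0.6 - 0.4i
Step 2: Denominator 1 - conj(a)*z0 = 1 - (0.2 - 0.4i)*0.8 = 0.84 + 0.32i
Step 3: |z0 - a|^2 = 0.6^2 + (-0.4)^2 = 0.52; |1 - conj(a)*z0|^2 = 0.84^2 + 0.32^2 = 0.808
Step 4: |B_a(0.8)| = sqrt(0.52 / 0.808) = sqrt(0.643564)
Step 5: = 0.8022

0.8022


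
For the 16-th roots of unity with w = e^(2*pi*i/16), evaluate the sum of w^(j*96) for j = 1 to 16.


Step 1: The sum sum_{j=1}^{n} w^(k*j) equals n if n | k, else 0.
Step 2: Here n = 16, k = 96
Step 3: Does n divide k? 16 | 96 -> True
Step 4: Sum = 16

16


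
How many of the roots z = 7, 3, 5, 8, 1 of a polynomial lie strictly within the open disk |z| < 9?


Step 1: Check each root:
  z = 7: |7| = 7 < 9
  z = 3: |3| = 3 < 9
  z = 5: |5| = 5 < 9
  z = 8: |8| = 8 < 9
  z = 1: |1| = 1 < 9
Step 2: Count = 5

5


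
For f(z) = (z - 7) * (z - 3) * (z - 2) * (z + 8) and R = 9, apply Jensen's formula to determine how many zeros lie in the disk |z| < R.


Jensen's formula: (1/2pi)*integral log|f(Re^it)|dt = log|f(0)| + sum_{|a_k|<R} log(R/|a_k|)
Step 1: f(0) = (-7) * (-3) * (-2) * 8 = -336
Step 2: log|f(0)| = log|7| + log|3| + log|2| + log|-8| = 5.8171
Step 3: Zeros inside |z| < 9: 7, 3, 2, -8
Step 4: Jensen sum = log(9/7) + log(9/3) + log(9/2) + log(9/8) = 2.9718
Step 5: n(R) = number of terms in the Jensen sum = count of zeros inside |z| < 9 = 4

4


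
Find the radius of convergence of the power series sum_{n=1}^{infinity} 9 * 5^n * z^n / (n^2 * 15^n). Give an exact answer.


Step 1: General term a_n = 9 * 5^n / (n^2 * 15^n)
Step 2: By the root test, |a_n|^(1/n) = 9^(1/n) * 5 / (n^(2/n) * 15) -> 5/15 as n -> infinity (since 9^(1/n) -> 1 and n^(2/n) -> 1)
Step 3: R = 1/lim|a_n|^(1/n) = 15/5 = 3

3


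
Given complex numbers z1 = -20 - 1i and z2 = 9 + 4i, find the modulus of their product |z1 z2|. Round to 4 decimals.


Step 1: |z1| = sqrt((-20)^2 + (-1)^2) = sqrt(401)
Step 2: |z2| = sqrt(9^2 + 4^2) = sqrt(97)
Step 3: |z1*z2| = |z1|*|z2| = sqrt(401) * sqrt(97) = sqrt(401 * 97) = sqrt(38897)
Step 4: = 197.2232

197.2232


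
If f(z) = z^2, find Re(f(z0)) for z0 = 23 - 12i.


Step 1: z0 = 23 - 12i
Step 2: z0^2 = 23^2 - (-12)^2 - 552i
Step 3: real part = 529 - 144 = 385

385


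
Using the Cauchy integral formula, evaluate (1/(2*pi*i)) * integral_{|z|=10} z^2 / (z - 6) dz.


Step 1: f(z) = z^2, a = 6 is inside |z| = 10
Step 2: By Cauchy integral formula: (1/(2pi*i)) * integral = f(a)
Step 3: f(6) = 6^2 = 36

36


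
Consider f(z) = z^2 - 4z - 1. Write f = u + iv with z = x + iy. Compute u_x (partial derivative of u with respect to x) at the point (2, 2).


Step 1: f(z) = (x+iy)^2 - 4(x+iy) - 1
Step 2: u = (x^2 - y^2) - 4x - 1
Step 3: u_x = 2x - 4
Step 4: At (2, 2): u_x = 4 - 4 = 0

0


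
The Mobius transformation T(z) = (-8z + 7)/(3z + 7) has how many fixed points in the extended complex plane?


Step 1: Fixed points satisfy T(z) = z
Step 2: 3z^2 + 15z - 7 = 0
Step 3: Discriminant = 15^2 - 4*3*(-7) = 309
Step 4: Number of fixed points = 2

2


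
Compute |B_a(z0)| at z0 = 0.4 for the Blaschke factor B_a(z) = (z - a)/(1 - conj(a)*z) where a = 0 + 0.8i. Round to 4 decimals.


Step 1: Numerator z0 - a = 0.4 - (0 + 0.8i) = 0.4 - 0.8i
Step 2: Denominator 1 - conj(a)*z0 = 1 - (0 - 0.8i)*0.4 = 1 + 0.32i
Step 3: |z0 - a|^2 = 0.4^2 + (-0.8)^2 = 0.8; |1 - conj(a)*z0|^2 = 1^2 + 0.32^2 = 1.1024
Step 4: |B_a(0.4)| = sqrt(0.8 / 1.1024) = sqrt(0.725689)
Step 5: = 0.8519

0.8519


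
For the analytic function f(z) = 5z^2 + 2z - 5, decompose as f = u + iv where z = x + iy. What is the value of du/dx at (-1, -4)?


Step 1: f(z) = 5(x+iy)^2 + 2(x+iy) - 5
Step 2: u = 5(x^2 - y^2) + 2x - 5
Step 3: u_x = 10x + 2
Step 4: At (-1, -4): u_x = -10 + 2 = -8

-8


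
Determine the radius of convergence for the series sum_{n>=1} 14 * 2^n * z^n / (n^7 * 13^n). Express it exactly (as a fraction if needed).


Step 1: General term a_n = 14 * 2^n / (n^7 * 13^n)
Step 2: By the root test, |a_n|^(1/n) = 14^(1/n) * 2 / (n^(7/n) * 13) -> 2/13 as n -> infinity (since 14^(1/n) -> 1 and n^(7/n) -> 1)
Step 3: R = 1/lim|a_n|^(1/n) = 13/2

13/2


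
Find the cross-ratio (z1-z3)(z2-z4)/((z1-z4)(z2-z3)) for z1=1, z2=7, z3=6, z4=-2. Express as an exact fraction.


Step 1: (z1-z3)(z2-z4) = (-5) * 9 = -45
Step 2: (z1-z4)(z2-z3) = 3 * 1 = 3
Step 3: Cross-ratio = -45/3 = -15

-15


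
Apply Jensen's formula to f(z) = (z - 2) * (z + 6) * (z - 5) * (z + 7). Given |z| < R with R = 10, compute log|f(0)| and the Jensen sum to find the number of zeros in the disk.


Jensen's formula: (1/2pi)*integral log|f(Re^it)|dt = log|f(0)| + sum_{|a_k|<R} log(R/|a_k|)
Step 1: f(0) = (-2) * 6 * (-5) * 7 = 420
Step 2: log|f(0)| = log|2| + log|-6| + log|5| + log|-7| = 6.0403
Step 3: Zeros inside |z| < 10: 2, -6, 5, -7
Step 4: Jensen sum = log(10/2) + log(10/6) + log(10/5) + log(10/7) = 3.1701
Step 5: n(R) = number of terms in the Jensen sum = count of zeros inside |z| < 10 = 4

4


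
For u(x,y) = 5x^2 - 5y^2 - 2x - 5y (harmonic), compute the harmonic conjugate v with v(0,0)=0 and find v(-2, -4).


Step 1: v_x = -u_y = 10y + 5
Step 2: v_y = u_x = 10x - 2
Step 3: v = 10xy + 5x - 2y + C
Step 4: v(0,0) = 0 => C = 0
Step 5: v(-2, -4) = 78

78


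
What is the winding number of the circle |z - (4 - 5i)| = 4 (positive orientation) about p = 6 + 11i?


Step 1: Center c = (4, -5), radius = 4
Step 2: |p - c|^2 = 2^2 + 16^2 = 260
Step 3: r^2 = 16
Step 4: |p-c| > r so winding number = 0

0


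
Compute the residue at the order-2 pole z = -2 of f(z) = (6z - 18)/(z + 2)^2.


Step 1: Pole of order 2 at z = -2
Step 2: Res = lim d/dz [(z + 2)^2 * f(z)] as z -> -2
Step 3: (z + 2)^2 * f(z) = 6z - 18
Step 4: d/dz[6z - 18] = 6

6


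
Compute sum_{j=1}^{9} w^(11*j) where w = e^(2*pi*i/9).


Step 1: The sum sum_{j=1}^{n} w^(k*j) equals n if n | k, else 0.
Step 2: Here n = 9, k = 11
Step 3: Does n divide k? 9 | 11 -> False
Step 4: Sum = 0

0


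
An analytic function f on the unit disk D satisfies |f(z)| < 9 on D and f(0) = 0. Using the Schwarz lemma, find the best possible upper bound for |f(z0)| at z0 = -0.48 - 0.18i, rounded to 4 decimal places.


Step 1: g = f/9 maps D -> D with g(0) = 0, so by the Schwarz lemma |g(z)| <= |z|, i.e. |f(z)| <= 9|z|; this is sharp (f(z) = 9z).
Step 2: |z0|^2 = (-0.48)^2 + (-0.18)^2 = 0.2628
Step 3: |z0| = sqrt(0.2628) = 0.51264
Step 4: Best bound = 9 * |z0| = 9 * 0.51264 = 4.6138

4.6138


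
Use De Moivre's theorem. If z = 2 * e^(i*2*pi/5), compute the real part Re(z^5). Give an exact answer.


Step 1: By De Moivre's theorem, z^5 = 2^5 * e^(i*5*2*pi/5) = 32 * (cos(2*pi) + i*sin(2*pi))
Step 2: |z|^5 = 2^5 = 32
Step 3: Reduce the angle mod 2*pi: 2*pi - 2*pi = 0
Step 4: cos(0) = 1
Step 5: Re(z^5) = 32 * 1 = 32

32


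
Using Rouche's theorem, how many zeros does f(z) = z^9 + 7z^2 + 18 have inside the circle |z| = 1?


Step 1: On |z| = 1 the three terms have sizes |z^9| = 1^9 = 1, |7z^2| = 7*1^2 = 7, |18| = 18
Step 2: The dominant term is g(z) = 18; let h(z) = z^9 + 7z^2 so f = g + h
Step 3: On |z| = 1: |g| = 18 and |h| <= 1 + 7 = 8
Step 4: Since 18 > 8, |h| < |g| on |z| = 1, so by Rouche f has the same number of zeros as g inside |z| < 1
Step 5: g(z) = 18 is a nonzero constant with no zeros inside |z| < 1. Answer = 0

0


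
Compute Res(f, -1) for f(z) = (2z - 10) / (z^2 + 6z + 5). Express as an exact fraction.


Step 1: Q(z) = z^2 + 6z + 5 = (z + 1)(z + 5)
Step 2: Q'(z) = 2z + 6
Step 3: Q'(-1) = 4, P(-1) = -12
Step 4: Res = P(-1)/Q'(-1) = -12/4 = -3

-3


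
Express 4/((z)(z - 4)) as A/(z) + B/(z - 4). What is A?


Step 1: Multiply both sides by (z) and set z = 0
Step 2: A = 4 / (0 - 4)
Step 3: A = 4 / (-4)
Step 4: A = -1

-1


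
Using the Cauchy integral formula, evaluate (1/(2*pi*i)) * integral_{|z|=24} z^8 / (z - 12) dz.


Step 1: f(z) = z^8, a = 12 is inside |z| = 24
Step 2: By Cauchy integral formula: (1/(2pi*i)) * integral = f(a)
Step 3: f(12) = 12^8 = 429981696

429981696


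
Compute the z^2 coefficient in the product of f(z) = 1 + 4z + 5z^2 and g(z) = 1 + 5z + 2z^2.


Step 1: z^2 term in f*g comes from: (1)*(2z^2) + (4z)*(5z) + (5z^2)*(1)
Step 2: = 2 + 20 + 5
Step 3: = 27

27


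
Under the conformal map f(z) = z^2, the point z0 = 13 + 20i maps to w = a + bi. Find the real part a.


Step 1: z0 = 13 + 20i
Step 2: z0^2 = 13^2 - 20^2 + 520i
Step 3: real part = 169 - 400 = -231

-231


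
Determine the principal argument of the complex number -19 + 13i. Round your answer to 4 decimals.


Step 1: z = -19 + 13i
Step 2: arg(z) = atan2(13, -19)
Step 3: arg(z) = 2.5415

2.5415


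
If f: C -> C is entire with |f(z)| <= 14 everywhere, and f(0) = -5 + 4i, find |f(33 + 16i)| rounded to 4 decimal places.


Step 1: By Liouville's theorem, a bounded entire function is constant.
Step 2: f(z) = f(0) = -5 + 4i for all z.
Step 3: |f(w)| = |-5 + 4i| = sqrt(25 + 16)
Step 4: = 6.4031

6.4031


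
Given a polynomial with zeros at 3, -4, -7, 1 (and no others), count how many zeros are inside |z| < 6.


Step 1: Check each root:
  z = 3: |3| = 3 < 6
  z = -4: |-4| = 4 < 6
  z = -7: |-7| = 7 >= 6
  z = 1: |1| = 1 < 6
Step 2: Count = 3

3


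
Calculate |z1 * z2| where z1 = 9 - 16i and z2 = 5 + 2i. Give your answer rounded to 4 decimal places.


Step 1: |z1| = sqrt(9^2 + (-16)^2) = sqrt(337)
Step 2: |z2| = sqrt(5^2 + 2^2) = sqrt(29)
Step 3: |z1*z2| = |z1|*|z2| = sqrt(337) * sqrt(29) = sqrt(337 * 29) = sqrt(9773)
Step 4: = 98.8585

98.8585


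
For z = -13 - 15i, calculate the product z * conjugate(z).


Step 1: conj(z) = -13 + 15i
Step 2: z * conj(z) = (-13)^2 + (-15)^2
Step 3: = 169 + 225 = 394

394
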